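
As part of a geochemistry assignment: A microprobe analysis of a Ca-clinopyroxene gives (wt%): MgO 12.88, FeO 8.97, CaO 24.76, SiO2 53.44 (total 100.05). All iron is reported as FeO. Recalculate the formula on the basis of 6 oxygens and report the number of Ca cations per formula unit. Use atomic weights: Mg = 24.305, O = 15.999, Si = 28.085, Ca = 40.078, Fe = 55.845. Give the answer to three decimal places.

MgO: 12.88/40.304 = 0.31957 mol → 0.31957 mol Mg, 0.31957 mol O.
FeO: 8.97/71.844 = 0.12485 mol → 0.12485 mol Fe, 0.12485 mol O.
CaO: 24.76/56.077 = 0.44154 mol → 0.44154 mol Ca, 0.44154 mol O.
SiO2: 53.44/60.083 = 0.88944 mol → 0.88944 mol Si, 1.77888 mol O.
Total oxygen = 2.66484 mol. Normalization factor = 6/2.66484 = 2.25154.
Ca per 6 O = 0.44154 × 2.25154 = 0.994.

0.994 Ca apfu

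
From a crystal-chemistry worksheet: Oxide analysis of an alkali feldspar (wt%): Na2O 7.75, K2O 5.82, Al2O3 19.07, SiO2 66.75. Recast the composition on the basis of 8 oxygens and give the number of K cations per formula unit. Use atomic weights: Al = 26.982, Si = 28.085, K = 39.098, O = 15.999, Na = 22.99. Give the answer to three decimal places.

0.333 K apfu

7.75 wt% Na2O ÷ 61.979 g/mol = 0.12504 mol, giving 0.25008 Na and 0.12504 O.
5.82 wt% K2O ÷ 94.195 g/mol = 0.06179 mol, giving 0.12358 K and 0.06179 O.
19.07 wt% Al2O3 ÷ 101.961 g/mol = 0.18703 mol, giving 0.37406 Al and 0.56109 O.
66.75 wt% SiO2 ÷ 60.083 g/mol = 1.11096 mol, giving 1.11096 Si and 2.22192 O.
Oxygen sums to 2.96984; scaling by 8/2.96984 = 2.69375 puts the formula on 8 O.
K: 0.12358 × 2.69375 = 0.333 atoms per formula unit.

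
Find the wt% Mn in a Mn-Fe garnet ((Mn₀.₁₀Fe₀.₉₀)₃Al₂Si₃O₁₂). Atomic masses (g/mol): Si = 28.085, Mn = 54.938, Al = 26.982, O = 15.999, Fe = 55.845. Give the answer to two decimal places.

M((Mn₀.₁₀Fe₀.₉₀)₃Al₂Si₃O₁₂) = 497.470 g/mol.
Mn contributes 0.30 × 54.938 = 16.481 g per mole.
16.481/497.470 = 0.0331 → 3.31%.

3.31 mass %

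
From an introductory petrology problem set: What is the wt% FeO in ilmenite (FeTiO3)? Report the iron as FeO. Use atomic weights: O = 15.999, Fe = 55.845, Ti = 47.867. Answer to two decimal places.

47.36 wt%

M(FeTiO3) = 151.709 g/mol; M(FeO) = 71.844 g/mol.
Moles FeO per formula unit = 1 Fe ÷ 1 = 1.0000.
FeO fraction = (1.0000 × 71.844) / 151.709 = 71.844/151.709 = 0.4736.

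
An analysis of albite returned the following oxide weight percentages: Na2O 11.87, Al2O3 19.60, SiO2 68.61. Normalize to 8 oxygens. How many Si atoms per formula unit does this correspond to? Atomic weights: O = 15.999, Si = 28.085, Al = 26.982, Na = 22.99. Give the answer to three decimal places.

Na2O (M=61.979): mol = 0.19152; Na = 0.38304, O = 0.19152.
Al2O3 (M=101.961): mol = 0.19223; Al = 0.38446, O = 0.57669.
SiO2 (M=60.083): mol = 1.14192; Si = 1.14192, O = 2.28384.
ΣO = 3.05205; factor = 8/ΣO = 2.62119.
Si apfu = 1.14192 × 2.62119 = 2.993.

2.993 Si apfu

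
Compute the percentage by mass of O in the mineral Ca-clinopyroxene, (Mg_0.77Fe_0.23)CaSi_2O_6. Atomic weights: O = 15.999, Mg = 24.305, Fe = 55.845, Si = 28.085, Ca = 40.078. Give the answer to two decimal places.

42.89 wt%

M((Mg_0.77Fe_0.23)CaSi_2O_6) = 223.801 g/mol.
O contributes 6 × 15.999 = 95.994 g per mole.
95.994/223.801 = 0.4289 → 42.89%.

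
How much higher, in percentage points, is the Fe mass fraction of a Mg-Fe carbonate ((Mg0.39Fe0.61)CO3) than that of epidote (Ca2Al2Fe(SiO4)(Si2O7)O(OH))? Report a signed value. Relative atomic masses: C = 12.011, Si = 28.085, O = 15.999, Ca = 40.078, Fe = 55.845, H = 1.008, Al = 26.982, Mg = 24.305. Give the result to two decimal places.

21.34 percentage points

First mineral: 34.065 g Fe in 103.552 g formula = 32.90 wt% Fe.
Second mineral: 55.845 g Fe in 483.215 g formula = 11.56 wt% Fe.
32.90% − 11.56% gives a difference of 21.34 percentage points.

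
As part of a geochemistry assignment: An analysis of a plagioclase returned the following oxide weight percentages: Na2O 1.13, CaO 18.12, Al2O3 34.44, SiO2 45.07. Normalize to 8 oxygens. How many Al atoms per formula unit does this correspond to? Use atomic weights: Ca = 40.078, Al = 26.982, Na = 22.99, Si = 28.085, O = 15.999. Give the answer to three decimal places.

1.893 Al apfu

Na2O: 1.13/61.979 = 0.01823 mol → 0.03646 mol Na, 0.01823 mol O.
CaO: 18.12/56.077 = 0.32313 mol → 0.32313 mol Ca, 0.32313 mol O.
Al2O3: 34.44/101.961 = 0.33778 mol → 0.67556 mol Al, 1.01334 mol O.
SiO2: 45.07/60.083 = 0.75013 mol → 0.75013 mol Si, 1.50026 mol O.
Total oxygen = 2.85496 mol. Normalization factor = 8/2.85496 = 2.80214.
Al per 8 O = 0.67556 × 2.80214 = 1.893.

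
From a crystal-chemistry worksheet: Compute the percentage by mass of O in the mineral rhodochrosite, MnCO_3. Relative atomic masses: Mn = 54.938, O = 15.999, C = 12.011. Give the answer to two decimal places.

Formula mass = 1×54.938 + 1×12.011 + 3×15.999 = 114.946 g/mol, of which 47.997 g is O.
So O makes up 47.997/114.946 = 0.4176 of the mass, i.e. 41.76%.

41.76 mass %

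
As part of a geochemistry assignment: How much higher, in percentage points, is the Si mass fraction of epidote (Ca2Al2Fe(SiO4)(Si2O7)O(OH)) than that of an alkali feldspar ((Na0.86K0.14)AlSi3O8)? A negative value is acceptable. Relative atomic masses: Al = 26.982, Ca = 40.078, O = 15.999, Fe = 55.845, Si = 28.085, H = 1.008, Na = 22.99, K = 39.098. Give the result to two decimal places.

Si in Ca2Al2Fe(SiO4)(Si2O7)O(OH): molar mass 483.215 g/mol; 3×28.085 = 84.255 g → 17.44 wt%.
Si in (Na0.86K0.14)AlSi3O8: molar mass 264.474 g/mol; 3×28.085 = 84.255 g → 31.86 wt%.
Difference = 17.44 − 31.86 = -14.42 percentage points.

-14.42 percentage points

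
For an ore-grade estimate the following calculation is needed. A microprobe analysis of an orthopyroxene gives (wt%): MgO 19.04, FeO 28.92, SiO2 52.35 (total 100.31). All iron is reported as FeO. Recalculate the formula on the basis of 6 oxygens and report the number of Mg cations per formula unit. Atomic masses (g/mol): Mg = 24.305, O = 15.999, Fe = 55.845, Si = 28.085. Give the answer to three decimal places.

MgO (M=40.304): mol = 0.47241; Mg = 0.47241, O = 0.47241.
FeO (M=71.844): mol = 0.40254; Fe = 0.40254, O = 0.40254.
SiO2 (M=60.083): mol = 0.87129; Si = 0.87129, O = 1.74258.
ΣO = 2.61753; factor = 6/ΣO = 2.29224.
Mg apfu = 0.47241 × 2.29224 = 1.083.

1.083 Mg apfu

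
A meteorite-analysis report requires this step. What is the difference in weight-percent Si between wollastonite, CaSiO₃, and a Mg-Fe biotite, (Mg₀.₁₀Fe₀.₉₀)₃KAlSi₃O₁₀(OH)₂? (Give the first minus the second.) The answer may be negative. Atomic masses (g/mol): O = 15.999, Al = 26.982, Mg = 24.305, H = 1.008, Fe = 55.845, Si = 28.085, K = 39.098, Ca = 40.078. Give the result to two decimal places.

7.41 percentage points

M(CaSiO₃) = 116.160 g/mol, so wt% Si = 28.085/116.160 × 100 = 24.18%.
M((Mg₀.₁₀Fe₀.₉₀)₃KAlSi₃O₁₀(OH)₂) = 502.412 g/mol, so wt% Si = 84.255/502.412 × 100 = 16.77%.
24.18 − 16.77 = 7.41 pp.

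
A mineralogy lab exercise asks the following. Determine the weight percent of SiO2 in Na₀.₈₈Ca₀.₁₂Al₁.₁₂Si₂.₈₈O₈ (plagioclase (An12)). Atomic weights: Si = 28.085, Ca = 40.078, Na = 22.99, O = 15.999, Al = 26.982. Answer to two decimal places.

65.51 wt%

Formula mass = 264.137 g/mol.
2.88 Si → 2.8800 mol SiO2 per formula unit; M(SiO2) = 60.083, so SiO2 mass = 173.039 g.
173.039/264.137 × 100 = 65.51 wt%.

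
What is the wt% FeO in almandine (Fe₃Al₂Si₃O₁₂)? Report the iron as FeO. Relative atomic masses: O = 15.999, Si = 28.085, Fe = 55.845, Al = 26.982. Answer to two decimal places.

M(Fe₃Al₂Si₃O₁₂) = 497.742 g/mol; M(FeO) = 71.844 g/mol.
Moles FeO per formula unit = 3 Fe ÷ 1 = 3.0000.
FeO fraction = (3.0000 × 71.844) / 497.742 = 215.532/497.742 = 0.4330.

43.30 wt%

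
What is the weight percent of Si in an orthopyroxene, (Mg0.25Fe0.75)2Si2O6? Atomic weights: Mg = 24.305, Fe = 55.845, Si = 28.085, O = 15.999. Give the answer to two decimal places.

22.64 weight percent

Formula mass = 0.50·24.305 + 1.50·55.845 + 2·28.085 + 6·15.999 = 248.084 g/mol, of which 56.170 g is Si.
So Si makes up 56.170/248.084 = 0.2264 of the mass, i.e. 22.64%.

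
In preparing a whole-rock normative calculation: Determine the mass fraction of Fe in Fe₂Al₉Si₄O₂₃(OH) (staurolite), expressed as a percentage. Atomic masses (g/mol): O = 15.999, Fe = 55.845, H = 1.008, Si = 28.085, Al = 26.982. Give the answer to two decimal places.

13.11 wt%

M(Fe₂Al₉Si₄O₂₃(OH)) = 851.852 g/mol.
Fe contributes 2 × 55.845 = 111.690 g per mole.
111.690/851.852 = 0.1311 → 13.11%.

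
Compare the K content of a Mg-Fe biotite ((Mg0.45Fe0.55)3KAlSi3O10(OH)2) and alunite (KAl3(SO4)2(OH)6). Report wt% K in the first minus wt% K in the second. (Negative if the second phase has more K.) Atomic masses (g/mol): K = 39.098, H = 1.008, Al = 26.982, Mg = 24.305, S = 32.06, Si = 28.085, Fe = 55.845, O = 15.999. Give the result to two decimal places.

M((Mg0.45Fe0.55)3KAlSi3O10(OH)2) = 469.295 g/mol, so wt% K = 39.098/469.295 × 100 = 8.33%.
M(KAl3(SO4)2(OH)6) = 414.198 g/mol, so wt% K = 39.098/414.198 × 100 = 9.44%.
8.33 − 9.44 = -1.11 pp.

-1.11 percentage points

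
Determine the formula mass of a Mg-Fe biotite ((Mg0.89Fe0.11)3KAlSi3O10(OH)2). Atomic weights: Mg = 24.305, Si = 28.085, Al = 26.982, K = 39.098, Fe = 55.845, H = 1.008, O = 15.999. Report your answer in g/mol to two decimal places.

427.66 g/mol

The formula mass is the sum 2.67*24.305 + 0.33*55.845 + 1*39.098 + 1*26.982 + 3*28.085 + 12*15.999 + 2*1.008.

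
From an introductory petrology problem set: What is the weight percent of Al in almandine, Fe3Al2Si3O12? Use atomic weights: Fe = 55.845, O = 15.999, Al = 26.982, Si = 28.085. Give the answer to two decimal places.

Formula mass = 3·55.845 + 2·26.982 + 3·28.085 + 12·15.999 = 497.742 g/mol, of which 53.964 g is Al.
So Al makes up 53.964/497.742 = 0.1084 of the mass, i.e. 10.84%.

10.84 mass %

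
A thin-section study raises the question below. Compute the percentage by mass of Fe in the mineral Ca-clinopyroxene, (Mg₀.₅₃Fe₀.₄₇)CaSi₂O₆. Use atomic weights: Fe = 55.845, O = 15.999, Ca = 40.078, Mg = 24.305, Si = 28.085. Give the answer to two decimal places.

M((Mg₀.₅₃Fe₀.₄₇)CaSi₂O₆) = 231.371 g/mol.
Fe contributes 0.47 × 55.845 = 26.247 g per mole.
26.247/231.371 = 0.1134 → 11.34%.

11.34 wt%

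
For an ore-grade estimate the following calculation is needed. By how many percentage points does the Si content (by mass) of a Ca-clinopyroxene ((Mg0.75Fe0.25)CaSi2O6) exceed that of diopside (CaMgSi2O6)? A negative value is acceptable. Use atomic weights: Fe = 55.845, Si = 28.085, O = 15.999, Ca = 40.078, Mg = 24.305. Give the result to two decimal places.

-0.91 percentage points

Si in (Mg0.75Fe0.25)CaSi2O6: molar mass 224.432 g/mol; 2×28.085 = 56.170 g → 25.03 wt%.
Si in CaMgSi2O6: molar mass 216.547 g/mol; 2×28.085 = 56.170 g → 25.94 wt%.
Difference = 25.03 − 25.94 = -0.91 percentage points.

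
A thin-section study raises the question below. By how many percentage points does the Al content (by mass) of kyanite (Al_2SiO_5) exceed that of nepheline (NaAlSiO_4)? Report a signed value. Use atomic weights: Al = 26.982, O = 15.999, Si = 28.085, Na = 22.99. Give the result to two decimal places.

14.31 percentage points

M(Al_2SiO_5) = 162.044 g/mol, so wt% Al = 53.964/162.044 × 100 = 33.30%.
M(NaAlSiO_4) = 142.053 g/mol, so wt% Al = 26.982/142.053 × 100 = 18.99%.
33.30 − 18.99 = 14.31 pp.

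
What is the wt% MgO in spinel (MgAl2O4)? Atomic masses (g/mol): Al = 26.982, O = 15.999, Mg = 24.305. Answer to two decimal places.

M(MgAl2O4) = 142.265 g/mol; M(MgO) = 40.304 g/mol.
Moles MgO per formula unit = 1 Mg ÷ 1 = 1.0000.
MgO fraction = (1.0000 × 40.304) / 142.265 = 40.304/142.265 = 0.2833.

28.33 wt%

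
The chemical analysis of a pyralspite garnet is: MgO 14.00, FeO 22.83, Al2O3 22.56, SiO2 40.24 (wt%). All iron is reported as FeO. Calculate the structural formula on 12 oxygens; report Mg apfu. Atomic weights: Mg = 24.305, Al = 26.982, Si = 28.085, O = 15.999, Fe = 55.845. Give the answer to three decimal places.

1.562 Mg apfu

MgO (M=40.304): mol = 0.34736; Mg = 0.34736, O = 0.34736.
FeO (M=71.844): mol = 0.31777; Fe = 0.31777, O = 0.31777.
Al2O3 (M=101.961): mol = 0.22126; Al = 0.44252, O = 0.66378.
SiO2 (M=60.083): mol = 0.66974; Si = 0.66974, O = 1.33948.
ΣO = 2.66839; factor = 12/ΣO = 4.49709.
Mg apfu = 0.34736 × 4.49709 = 1.562.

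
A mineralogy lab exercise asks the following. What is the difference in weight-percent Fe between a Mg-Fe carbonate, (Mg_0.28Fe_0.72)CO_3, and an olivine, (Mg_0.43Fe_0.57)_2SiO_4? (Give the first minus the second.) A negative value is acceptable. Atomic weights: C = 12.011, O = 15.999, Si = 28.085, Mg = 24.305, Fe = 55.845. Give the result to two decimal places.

1.53 percentage points

First mineral: 40.208 g Fe in 107.022 g formula = 37.57 wt% Fe.
Second mineral: 63.663 g Fe in 176.647 g formula = 36.04 wt% Fe.
37.57% − 36.04% gives a difference of 1.53 percentage points.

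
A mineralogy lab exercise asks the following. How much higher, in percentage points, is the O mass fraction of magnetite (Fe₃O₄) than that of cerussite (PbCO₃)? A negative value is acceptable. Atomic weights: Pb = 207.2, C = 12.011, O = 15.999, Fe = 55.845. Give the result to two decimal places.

M(Fe₃O₄) = 231.531 g/mol, so wt% O = 63.996/231.531 × 100 = 27.64%.
M(PbCO₃) = 267.208 g/mol, so wt% O = 47.997/267.208 × 100 = 17.96%.
27.64 − 17.96 = 9.68 pp.

9.68 percentage points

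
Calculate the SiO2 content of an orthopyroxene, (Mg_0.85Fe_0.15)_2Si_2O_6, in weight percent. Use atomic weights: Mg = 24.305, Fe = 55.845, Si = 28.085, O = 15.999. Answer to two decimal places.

57.16 wt%

M((Mg_0.85Fe_0.15)_2Si_2O_6) = 210.236 g/mol; M(SiO2) = 60.083 g/mol.
Moles SiO2 per formula unit = 2 Si ÷ 1 = 2.0000.
SiO2 fraction = (2.0000 × 60.083) / 210.236 = 120.166/210.236 = 0.5716.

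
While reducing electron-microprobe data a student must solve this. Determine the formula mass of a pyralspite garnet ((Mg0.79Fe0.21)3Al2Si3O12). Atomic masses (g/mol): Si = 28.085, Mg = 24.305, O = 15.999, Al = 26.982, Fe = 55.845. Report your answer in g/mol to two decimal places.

422.99 g/mol

The formula mass is the sum 2.37*24.305 + 0.63*55.845 + 2*26.982 + 3*28.085 + 12*15.999.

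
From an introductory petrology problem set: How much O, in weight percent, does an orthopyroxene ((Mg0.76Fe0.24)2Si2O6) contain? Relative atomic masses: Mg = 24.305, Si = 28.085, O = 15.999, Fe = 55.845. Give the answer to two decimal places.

44.46 weight percent

Formula mass = 1.52×24.305 + 0.48×55.845 + 2×28.085 + 6×15.999 = 215.913 g/mol, of which 95.994 g is O.
So O makes up 95.994/215.913 = 0.4446 of the mass, i.e. 44.46%.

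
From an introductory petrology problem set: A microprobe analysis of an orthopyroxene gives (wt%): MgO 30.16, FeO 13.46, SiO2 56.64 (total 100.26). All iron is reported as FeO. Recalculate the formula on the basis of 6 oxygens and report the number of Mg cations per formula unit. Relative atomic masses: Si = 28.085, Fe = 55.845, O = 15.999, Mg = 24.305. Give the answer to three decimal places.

1.592 Mg apfu

MgO: 30.16/40.304 = 0.74831 mol → 0.74831 mol Mg, 0.74831 mol O.
FeO: 13.46/71.844 = 0.18735 mol → 0.18735 mol Fe, 0.18735 mol O.
SiO2: 56.64/60.083 = 0.94270 mol → 0.94270 mol Si, 1.88540 mol O.
Total oxygen = 2.82106 mol. Normalization factor = 6/2.82106 = 2.12686.
Mg per 6 O = 0.74831 × 2.12686 = 1.592.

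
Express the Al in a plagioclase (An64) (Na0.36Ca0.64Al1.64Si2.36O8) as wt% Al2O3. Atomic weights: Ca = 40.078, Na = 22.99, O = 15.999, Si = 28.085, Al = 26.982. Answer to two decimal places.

30.69 wt%

Formula mass = 272.449 g/mol.
1.64 Al → 0.8200 mol Al2O3 per formula unit; M(Al2O3) = 101.961, so Al2O3 mass = 83.608 g.
83.608/272.449 × 100 = 30.69 wt%.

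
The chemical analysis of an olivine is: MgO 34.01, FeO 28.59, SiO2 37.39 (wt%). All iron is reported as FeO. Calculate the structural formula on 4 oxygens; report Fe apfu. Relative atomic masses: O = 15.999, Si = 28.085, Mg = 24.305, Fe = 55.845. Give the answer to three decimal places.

0.640 Fe apfu

MgO: 34.01/40.304 = 0.84384 mol → 0.84384 mol Mg, 0.84384 mol O.
FeO: 28.59/71.844 = 0.39795 mol → 0.39795 mol Fe, 0.39795 mol O.
SiO2: 37.39/60.083 = 0.62231 mol → 0.62231 mol Si, 1.24462 mol O.
Total oxygen = 2.48641 mol. Normalization factor = 4/2.48641 = 1.60875.
Fe per 4 O = 0.39795 × 1.60875 = 0.640.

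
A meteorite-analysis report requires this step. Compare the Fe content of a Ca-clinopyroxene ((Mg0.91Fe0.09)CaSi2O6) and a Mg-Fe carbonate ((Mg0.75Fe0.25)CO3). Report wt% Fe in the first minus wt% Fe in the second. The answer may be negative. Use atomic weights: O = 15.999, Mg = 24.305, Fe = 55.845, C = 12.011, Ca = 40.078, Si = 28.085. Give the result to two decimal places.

-12.85 percentage points

Fe in (Mg0.91Fe0.09)CaSi2O6: molar mass 219.386 g/mol; 0.09×55.845 = 5.026 g → 2.29 wt%.
Fe in (Mg0.75Fe0.25)CO3: molar mass 92.198 g/mol; 0.25×55.845 = 13.961 g → 15.14 wt%.
Difference = 2.29 − 15.14 = -12.85 percentage points.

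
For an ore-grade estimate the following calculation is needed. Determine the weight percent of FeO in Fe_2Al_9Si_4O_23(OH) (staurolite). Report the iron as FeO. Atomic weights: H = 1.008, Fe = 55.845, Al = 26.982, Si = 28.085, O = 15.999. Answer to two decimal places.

16.87 wt%

M(Fe_2Al_9Si_4O_23(OH)) = 851.852 g/mol; M(FeO) = 71.844 g/mol.
Moles FeO per formula unit = 2 Fe ÷ 1 = 2.0000.
FeO fraction = (2.0000 × 71.844) / 851.852 = 143.688/851.852 = 0.1687.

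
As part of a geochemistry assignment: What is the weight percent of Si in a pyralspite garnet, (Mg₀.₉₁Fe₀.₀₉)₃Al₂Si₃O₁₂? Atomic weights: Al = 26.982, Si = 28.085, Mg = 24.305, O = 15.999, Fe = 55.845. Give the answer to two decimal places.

Molar mass of (Mg₀.₉₁Fe₀.₀₉)₃Al₂Si₃O₁₂: 2.73*24.305 + 0.27*55.845 + 2*26.982 + 3*28.085 + 12*15.999 = 411.638 g/mol.
Mass of Si per formula unit: 3 × 28.085 = 84.255 g.
Weight fraction Si = 84.255 / 411.638 = 0.2047.

20.47 mass %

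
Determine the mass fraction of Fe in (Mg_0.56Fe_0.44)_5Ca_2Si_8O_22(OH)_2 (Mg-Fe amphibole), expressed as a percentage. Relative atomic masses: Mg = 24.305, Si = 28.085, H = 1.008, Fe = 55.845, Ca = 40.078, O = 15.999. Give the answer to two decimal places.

M((Mg_0.56Fe_0.44)_5Ca_2Si_8O_22(OH)_2) = 881.741 g/mol.
Fe contributes 2.20 × 55.845 = 122.859 g per mole.
122.859/881.741 = 0.1393 → 13.93%.

13.93 mass %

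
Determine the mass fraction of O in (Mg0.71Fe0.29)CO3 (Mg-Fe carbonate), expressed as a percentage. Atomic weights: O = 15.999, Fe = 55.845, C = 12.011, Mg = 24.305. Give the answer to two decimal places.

51.36 mass %

M((Mg0.71Fe0.29)CO3) = 93.460 g/mol.
O contributes 3 × 15.999 = 47.997 g per mole.
47.997/93.460 = 0.5136 → 51.36%.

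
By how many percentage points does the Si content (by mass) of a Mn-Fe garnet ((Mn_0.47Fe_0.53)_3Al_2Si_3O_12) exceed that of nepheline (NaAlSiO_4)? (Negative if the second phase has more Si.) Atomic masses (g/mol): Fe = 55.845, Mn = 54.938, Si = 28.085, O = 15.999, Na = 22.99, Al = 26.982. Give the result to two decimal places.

Si in (Mn_0.47Fe_0.53)_3Al_2Si_3O_12: molar mass 496.463 g/mol; 3×28.085 = 84.255 g → 16.97 wt%.
Si in NaAlSiO_4: molar mass 142.053 g/mol; 1×28.085 = 28.085 g → 19.77 wt%.
Difference = 16.97 − 19.77 = -2.80 percentage points.

-2.80 percentage points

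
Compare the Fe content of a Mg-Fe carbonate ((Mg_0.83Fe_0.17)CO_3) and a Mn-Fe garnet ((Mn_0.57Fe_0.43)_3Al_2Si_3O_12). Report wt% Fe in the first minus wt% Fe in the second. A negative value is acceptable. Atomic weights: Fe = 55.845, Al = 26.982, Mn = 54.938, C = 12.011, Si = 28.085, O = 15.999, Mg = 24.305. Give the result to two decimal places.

-3.93 percentage points

First mineral: 9.494 g Fe in 89.675 g formula = 10.59 wt% Fe.
Second mineral: 72.040 g Fe in 496.191 g formula = 14.52 wt% Fe.
10.59% − 14.52% gives a difference of -3.93 percentage points.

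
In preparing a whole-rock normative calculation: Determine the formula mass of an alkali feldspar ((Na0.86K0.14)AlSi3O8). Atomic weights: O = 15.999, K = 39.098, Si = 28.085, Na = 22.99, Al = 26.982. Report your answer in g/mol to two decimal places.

The formula mass is the sum 0.86×22.99 + 0.14×39.098 + 1×26.982 + 3×28.085 + 8×15.999.

264.47 g/mol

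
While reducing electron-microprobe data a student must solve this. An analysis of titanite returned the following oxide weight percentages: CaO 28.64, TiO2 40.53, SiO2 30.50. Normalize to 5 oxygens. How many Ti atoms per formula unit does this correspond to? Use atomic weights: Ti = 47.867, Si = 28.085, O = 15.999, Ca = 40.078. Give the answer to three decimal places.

0.999 Ti apfu

CaO (M=56.077): mol = 0.51073; Ca = 0.51073, O = 0.51073.
TiO2 (M=79.865): mol = 0.50748; Ti = 0.50748, O = 1.01496.
SiO2 (M=60.083): mol = 0.50763; Si = 0.50763, O = 1.01526.
ΣO = 2.54095; factor = 5/ΣO = 1.96777.
Ti apfu = 0.50748 × 1.96777 = 0.999.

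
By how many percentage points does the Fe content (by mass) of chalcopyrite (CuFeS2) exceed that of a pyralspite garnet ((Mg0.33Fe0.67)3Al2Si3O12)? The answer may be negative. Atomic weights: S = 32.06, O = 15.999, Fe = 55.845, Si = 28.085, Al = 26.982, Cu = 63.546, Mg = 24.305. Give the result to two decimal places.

6.37 percentage points

M(CuFeS2) = 183.511 g/mol, so wt% Fe = 55.845/183.511 × 100 = 30.43%.
M((Mg0.33Fe0.67)3Al2Si3O12) = 466.517 g/mol, so wt% Fe = 112.248/466.517 × 100 = 24.06%.
30.43 − 24.06 = 6.37 pp.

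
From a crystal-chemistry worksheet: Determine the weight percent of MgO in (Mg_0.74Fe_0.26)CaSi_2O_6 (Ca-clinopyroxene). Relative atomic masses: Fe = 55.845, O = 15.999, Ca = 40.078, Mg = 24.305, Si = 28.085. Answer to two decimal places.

13.27 wt%

Molar mass of (Mg_0.74Fe_0.26)CaSi_2O_6 = 0.74×24.305 + 0.26×55.845 + 1×40.078 + 2×28.085 + 6×15.999 = 224.747 g/mol.
Each formula unit contains 0.74 Mg, equivalent to 0.74/1 = 0.7400 mol MgO.
M(MgO) = 1×24.305 + 1×15.999 = 40.304 g/mol.
Mass of MgO per formula unit = 0.7400 × 40.304 = 29.825 g.
MgO wt% = 29.825 / 224.747 × 100 = 13.27%.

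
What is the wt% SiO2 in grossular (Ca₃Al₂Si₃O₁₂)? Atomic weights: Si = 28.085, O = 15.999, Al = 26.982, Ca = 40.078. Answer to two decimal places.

Formula mass = 450.441 g/mol.
3 Si → 3.0000 mol SiO2 per formula unit; M(SiO2) = 60.083, so SiO2 mass = 180.249 g.
180.249/450.441 × 100 = 40.02 wt%.

40.02 wt%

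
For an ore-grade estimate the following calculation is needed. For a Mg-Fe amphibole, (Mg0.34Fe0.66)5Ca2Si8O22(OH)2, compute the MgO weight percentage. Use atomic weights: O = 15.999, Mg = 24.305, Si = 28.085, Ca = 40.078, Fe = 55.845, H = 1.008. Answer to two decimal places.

7.48 wt%

M((Mg0.34Fe0.66)5Ca2Si8O22(OH)2) = 916.435 g/mol; M(MgO) = 40.304 g/mol.
Moles MgO per formula unit = 1.70 Mg ÷ 1 = 1.7000.
MgO fraction = (1.7000 × 40.304) / 916.435 = 68.517/916.435 = 0.0748.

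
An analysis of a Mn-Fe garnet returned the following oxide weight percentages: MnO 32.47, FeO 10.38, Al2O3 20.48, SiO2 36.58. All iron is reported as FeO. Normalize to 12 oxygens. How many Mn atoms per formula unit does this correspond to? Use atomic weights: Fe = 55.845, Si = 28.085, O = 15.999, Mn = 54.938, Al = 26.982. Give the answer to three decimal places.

MnO (M=70.937): mol = 0.45773; Mn = 0.45773, O = 0.45773.
FeO (M=71.844): mol = 0.14448; Fe = 0.14448, O = 0.14448.
Al2O3 (M=101.961): mol = 0.20086; Al = 0.40172, O = 0.60258.
SiO2 (M=60.083): mol = 0.60882; Si = 0.60882, O = 1.21764.
ΣO = 2.42243; factor = 12/ΣO = 4.95370.
Mn apfu = 0.45773 × 4.95370 = 2.267.

2.267 Mn apfu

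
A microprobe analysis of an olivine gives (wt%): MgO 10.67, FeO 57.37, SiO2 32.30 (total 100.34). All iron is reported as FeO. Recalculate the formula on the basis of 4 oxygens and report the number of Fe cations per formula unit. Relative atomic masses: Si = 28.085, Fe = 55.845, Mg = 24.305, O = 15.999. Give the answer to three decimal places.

10.67 wt% MgO ÷ 40.304 g/mol = 0.26474 mol, giving 0.26474 Mg and 0.26474 O.
57.37 wt% FeO ÷ 71.844 g/mol = 0.79854 mol, giving 0.79854 Fe and 0.79854 O.
32.30 wt% SiO2 ÷ 60.083 g/mol = 0.53759 mol, giving 0.53759 Si and 1.07518 O.
Oxygen sums to 2.13846; scaling by 4/2.13846 = 1.87050 puts the formula on 4 O.
Fe: 0.79854 × 1.87050 = 1.494 atoms per formula unit.

1.494 Fe apfu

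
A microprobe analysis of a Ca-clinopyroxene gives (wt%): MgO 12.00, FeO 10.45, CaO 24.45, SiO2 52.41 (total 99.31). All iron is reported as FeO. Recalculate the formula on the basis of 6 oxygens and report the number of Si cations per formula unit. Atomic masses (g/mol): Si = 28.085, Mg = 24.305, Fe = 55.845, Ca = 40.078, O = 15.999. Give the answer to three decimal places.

MgO (M=40.304): mol = 0.29774; Mg = 0.29774, O = 0.29774.
FeO (M=71.844): mol = 0.14545; Fe = 0.14545, O = 0.14545.
CaO (M=56.077): mol = 0.43601; Ca = 0.43601, O = 0.43601.
SiO2 (M=60.083): mol = 0.87229; Si = 0.87229, O = 1.74458.
ΣO = 2.62378; factor = 6/ΣO = 2.28678.
Si apfu = 0.87229 × 2.28678 = 1.995.

1.995 Si apfu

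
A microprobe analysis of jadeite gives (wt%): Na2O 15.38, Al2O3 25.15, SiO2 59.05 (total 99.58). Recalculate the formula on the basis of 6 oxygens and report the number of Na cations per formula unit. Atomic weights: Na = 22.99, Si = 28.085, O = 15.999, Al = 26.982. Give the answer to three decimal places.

Na2O: 15.38/61.979 = 0.24815 mol → 0.49630 mol Na, 0.24815 mol O.
Al2O3: 25.15/101.961 = 0.24666 mol → 0.49332 mol Al, 0.73998 mol O.
SiO2: 59.05/60.083 = 0.98281 mol → 0.98281 mol Si, 1.96562 mol O.
Total oxygen = 2.95375 mol. Normalization factor = 6/2.95375 = 2.03132.
Na per 6 O = 0.49630 × 2.03132 = 1.008.

1.008 Na apfu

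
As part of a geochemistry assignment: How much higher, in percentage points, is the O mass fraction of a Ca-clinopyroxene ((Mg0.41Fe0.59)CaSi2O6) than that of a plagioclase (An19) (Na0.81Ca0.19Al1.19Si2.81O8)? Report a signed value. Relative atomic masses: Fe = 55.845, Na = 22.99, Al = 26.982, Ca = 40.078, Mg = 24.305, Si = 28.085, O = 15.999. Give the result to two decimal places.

M((Mg0.41Fe0.59)CaSi2O6) = 235.156 g/mol, so wt% O = 95.994/235.156 × 100 = 40.82%.
M(Na0.81Ca0.19Al1.19Si2.81O8) = 265.256 g/mol, so wt% O = 127.992/265.256 × 100 = 48.25%.
40.82 − 48.25 = -7.43 pp.

-7.43 percentage points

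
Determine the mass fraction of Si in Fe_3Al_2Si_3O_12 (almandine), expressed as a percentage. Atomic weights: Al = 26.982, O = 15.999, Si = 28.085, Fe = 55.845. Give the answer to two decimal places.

16.93 mass %

Molar mass of Fe_3Al_2Si_3O_12: 3×55.845 + 2×26.982 + 3×28.085 + 12×15.999 = 497.742 g/mol.
Mass of Si per formula unit: 3 × 28.085 = 84.255 g.
Weight fraction Si = 84.255 / 497.742 = 0.1693.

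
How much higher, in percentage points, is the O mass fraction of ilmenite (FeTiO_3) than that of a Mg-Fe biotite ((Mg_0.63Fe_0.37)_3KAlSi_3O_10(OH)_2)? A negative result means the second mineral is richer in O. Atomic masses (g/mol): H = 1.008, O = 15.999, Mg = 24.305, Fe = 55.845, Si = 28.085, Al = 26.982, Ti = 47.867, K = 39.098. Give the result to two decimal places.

-10.81 percentage points

O in FeTiO_3: molar mass 151.709 g/mol; 3×15.999 = 47.997 g → 31.64 wt%.
O in (Mg_0.63Fe_0.37)_3KAlSi_3O_10(OH)_2: molar mass 452.263 g/mol; 12×15.999 = 191.988 g → 42.45 wt%.
Difference = 31.64 − 42.45 = -10.81 percentage points.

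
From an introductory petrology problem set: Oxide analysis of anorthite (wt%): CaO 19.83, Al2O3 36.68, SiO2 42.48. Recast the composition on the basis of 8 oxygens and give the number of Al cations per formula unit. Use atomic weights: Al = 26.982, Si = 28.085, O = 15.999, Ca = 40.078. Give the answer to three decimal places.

2.022 Al apfu

CaO (M=56.077): mol = 0.35362; Ca = 0.35362, O = 0.35362.
Al2O3 (M=101.961): mol = 0.35975; Al = 0.71950, O = 1.07925.
SiO2 (M=60.083): mol = 0.70702; Si = 0.70702, O = 1.41404.
ΣO = 2.84691; factor = 8/ΣO = 2.81006.
Al apfu = 0.71950 × 2.81006 = 2.022.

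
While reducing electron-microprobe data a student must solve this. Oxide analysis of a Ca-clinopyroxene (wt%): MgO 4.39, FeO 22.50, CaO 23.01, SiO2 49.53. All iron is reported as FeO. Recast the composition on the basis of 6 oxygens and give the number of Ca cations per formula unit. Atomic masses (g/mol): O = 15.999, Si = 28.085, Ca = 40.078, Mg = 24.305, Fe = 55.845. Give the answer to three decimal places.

4.39 wt% MgO ÷ 40.304 g/mol = 0.10892 mol, giving 0.10892 Mg and 0.10892 O.
22.50 wt% FeO ÷ 71.844 g/mol = 0.31318 mol, giving 0.31318 Fe and 0.31318 O.
23.01 wt% CaO ÷ 56.077 g/mol = 0.41033 mol, giving 0.41033 Ca and 0.41033 O.
49.53 wt% SiO2 ÷ 60.083 g/mol = 0.82436 mol, giving 0.82436 Si and 1.64872 O.
Oxygen sums to 2.48115; scaling by 6/2.48115 = 2.41823 puts the formula on 6 O.
Ca: 0.41033 × 2.41823 = 0.992 atoms per formula unit.

0.992 Ca apfu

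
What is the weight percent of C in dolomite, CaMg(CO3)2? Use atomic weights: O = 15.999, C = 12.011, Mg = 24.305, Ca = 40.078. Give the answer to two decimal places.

13.03 weight percent

Formula mass = 1×40.078 + 1×24.305 + 2×12.011 + 6×15.999 = 184.399 g/mol, of which 24.022 g is C.
So C makes up 24.022/184.399 = 0.1303 of the mass, i.e. 13.03%.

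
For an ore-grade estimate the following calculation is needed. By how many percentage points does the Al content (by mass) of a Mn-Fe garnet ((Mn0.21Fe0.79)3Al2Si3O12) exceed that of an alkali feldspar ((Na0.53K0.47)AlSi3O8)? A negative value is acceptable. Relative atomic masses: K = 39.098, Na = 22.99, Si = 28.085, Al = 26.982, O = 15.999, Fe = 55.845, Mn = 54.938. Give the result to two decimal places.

First mineral: 53.964 g Al in 497.171 g formula = 10.85 wt% Al.
Second mineral: 26.982 g Al in 269.790 g formula = 10.00 wt% Al.
10.85% − 10.00% gives a difference of 0.85 percentage points.

0.85 percentage points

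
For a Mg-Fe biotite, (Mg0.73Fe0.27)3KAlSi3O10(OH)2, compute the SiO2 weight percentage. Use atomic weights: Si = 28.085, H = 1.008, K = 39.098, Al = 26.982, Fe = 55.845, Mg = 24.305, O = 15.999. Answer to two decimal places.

Molar mass of (Mg0.73Fe0.27)3KAlSi3O10(OH)2 = 2.19*24.305 + 0.81*55.845 + 1*39.098 + 1*26.982 + 3*28.085 + 12*15.999 + 2*1.008 = 442.801 g/mol.
Each formula unit contains 3 Si, equivalent to 3/1 = 3.0000 mol SiO2.
M(SiO2) = 1×28.085 + 2×15.999 = 60.083 g/mol.
Mass of SiO2 per formula unit = 3.0000 × 60.083 = 180.249 g.
SiO2 wt% = 180.249 / 442.801 × 100 = 40.71%.

40.71 wt%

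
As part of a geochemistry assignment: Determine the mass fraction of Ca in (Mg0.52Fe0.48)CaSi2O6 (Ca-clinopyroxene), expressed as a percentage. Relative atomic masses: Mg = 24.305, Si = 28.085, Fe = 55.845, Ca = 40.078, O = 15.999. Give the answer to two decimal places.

17.30 mass %

M((Mg0.52Fe0.48)CaSi2O6) = 231.686 g/mol.
Ca contributes 1 × 40.078 = 40.078 g per mole.
40.078/231.686 = 0.1730 → 17.30%.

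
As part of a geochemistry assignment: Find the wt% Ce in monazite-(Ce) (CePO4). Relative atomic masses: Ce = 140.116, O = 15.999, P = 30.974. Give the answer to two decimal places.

Molar mass of CePO4: 1·140.116 + 1·30.974 + 4·15.999 = 235.086 g/mol.
Mass of Ce per formula unit: 1 × 140.116 = 140.116 g.
Weight fraction Ce = 140.116 / 235.086 = 0.5960.

59.60 weight percent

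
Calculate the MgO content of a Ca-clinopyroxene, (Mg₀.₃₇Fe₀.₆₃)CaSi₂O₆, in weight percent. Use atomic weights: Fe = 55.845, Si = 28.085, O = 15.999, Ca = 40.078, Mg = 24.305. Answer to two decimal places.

M((Mg₀.₃₇Fe₀.₆₃)CaSi₂O₆) = 236.417 g/mol; M(MgO) = 40.304 g/mol.
Moles MgO per formula unit = 0.37 Mg ÷ 1 = 0.3700.
MgO fraction = (0.3700 × 40.304) / 236.417 = 14.912/236.417 = 0.0631.

6.31 wt%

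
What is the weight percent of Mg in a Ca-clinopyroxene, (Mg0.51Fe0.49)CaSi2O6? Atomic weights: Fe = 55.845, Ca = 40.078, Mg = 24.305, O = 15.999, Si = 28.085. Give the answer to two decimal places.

5.34 mass %

Formula mass = 0.51×24.305 + 0.49×55.845 + 1×40.078 + 2×28.085 + 6×15.999 = 232.002 g/mol, of which 12.396 g is Mg.
So Mg makes up 12.396/232.002 = 0.0534 of the mass, i.e. 5.34%.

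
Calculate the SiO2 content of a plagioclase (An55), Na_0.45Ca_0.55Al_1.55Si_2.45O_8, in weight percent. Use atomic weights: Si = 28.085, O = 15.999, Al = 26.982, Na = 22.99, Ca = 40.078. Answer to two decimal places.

54.32 wt%

Molar mass of Na_0.45Ca_0.55Al_1.55Si_2.45O_8 = 0.45*22.99 + 0.55*40.078 + 1.55*26.982 + 2.45*28.085 + 8*15.999 = 271.011 g/mol.
Each formula unit contains 2.45 Si, equivalent to 2.45/1 = 2.4500 mol SiO2.
M(SiO2) = 1×28.085 + 2×15.999 = 60.083 g/mol.
Mass of SiO2 per formula unit = 2.4500 × 60.083 = 147.203 g.
SiO2 wt% = 147.203 / 271.011 × 100 = 54.32%.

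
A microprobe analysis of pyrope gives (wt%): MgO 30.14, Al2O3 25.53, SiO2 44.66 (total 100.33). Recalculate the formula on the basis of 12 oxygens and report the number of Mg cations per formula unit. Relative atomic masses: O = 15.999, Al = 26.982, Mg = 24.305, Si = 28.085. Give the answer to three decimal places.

3.006 Mg apfu

MgO: 30.14/40.304 = 0.74782 mol → 0.74782 mol Mg, 0.74782 mol O.
Al2O3: 25.53/101.961 = 0.25039 mol → 0.50078 mol Al, 0.75117 mol O.
SiO2: 44.66/60.083 = 0.74331 mol → 0.74331 mol Si, 1.48662 mol O.
Total oxygen = 2.98561 mol. Normalization factor = 12/2.98561 = 4.01928.
Mg per 12 O = 0.74782 × 4.01928 = 3.006.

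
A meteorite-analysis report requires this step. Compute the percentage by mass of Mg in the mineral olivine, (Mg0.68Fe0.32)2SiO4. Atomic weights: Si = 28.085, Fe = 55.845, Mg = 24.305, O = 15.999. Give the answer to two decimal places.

20.55 mass %

Molar mass of (Mg0.68Fe0.32)2SiO4: 1.36*24.305 + 0.64*55.845 + 1*28.085 + 4*15.999 = 160.877 g/mol.
Mass of Mg per formula unit: 1.36 × 24.305 = 33.055 g.
Weight fraction Mg = 33.055 / 160.877 = 0.2055.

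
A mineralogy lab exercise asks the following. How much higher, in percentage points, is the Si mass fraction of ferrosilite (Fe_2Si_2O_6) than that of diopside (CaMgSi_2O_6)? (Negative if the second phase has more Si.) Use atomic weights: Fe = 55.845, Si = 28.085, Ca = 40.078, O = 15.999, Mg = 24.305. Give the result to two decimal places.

-4.65 percentage points

First mineral: 56.170 g Si in 263.854 g formula = 21.29 wt% Si.
Second mineral: 56.170 g Si in 216.547 g formula = 25.94 wt% Si.
21.29% − 25.94% gives a difference of -4.65 percentage points.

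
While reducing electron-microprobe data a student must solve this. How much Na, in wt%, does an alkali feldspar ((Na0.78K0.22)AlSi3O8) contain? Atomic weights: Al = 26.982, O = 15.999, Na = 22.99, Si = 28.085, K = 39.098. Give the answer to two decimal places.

Formula mass = 0.78*22.99 + 0.22*39.098 + 1*26.982 + 3*28.085 + 8*15.999 = 265.763 g/mol, of which 17.932 g is Na.
So Na makes up 17.932/265.763 = 0.0675 of the mass, i.e. 6.75%.

6.75 wt%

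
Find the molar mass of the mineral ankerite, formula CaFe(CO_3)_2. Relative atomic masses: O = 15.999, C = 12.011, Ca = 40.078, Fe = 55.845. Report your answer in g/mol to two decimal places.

Ca: 1 × 40.078 = 40.0780
Fe: 1 × 55.845 = 55.8450
C: 2 × 12.011 = 24.0220
O: 6 × 15.999 = 95.9940
Summing the contributions gives the formula mass.

215.94 g/mol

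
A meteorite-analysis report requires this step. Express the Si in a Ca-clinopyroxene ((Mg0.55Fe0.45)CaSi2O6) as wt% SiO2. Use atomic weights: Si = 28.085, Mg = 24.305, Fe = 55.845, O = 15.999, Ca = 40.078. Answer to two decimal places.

Formula mass = 230.740 g/mol.
2 Si → 2.0000 mol SiO2 per formula unit; M(SiO2) = 60.083, so SiO2 mass = 120.166 g.
120.166/230.740 × 100 = 52.08 wt%.

52.08 wt%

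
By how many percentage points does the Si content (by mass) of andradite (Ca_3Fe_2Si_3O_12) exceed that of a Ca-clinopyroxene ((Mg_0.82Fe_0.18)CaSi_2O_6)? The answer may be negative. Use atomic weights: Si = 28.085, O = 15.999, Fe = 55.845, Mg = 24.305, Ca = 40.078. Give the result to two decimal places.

-8.70 percentage points

Si in Ca_3Fe_2Si_3O_12: molar mass 508.167 g/mol; 3×28.085 = 84.255 g → 16.58 wt%.
Si in (Mg_0.82Fe_0.18)CaSi_2O_6: molar mass 222.224 g/mol; 2×28.085 = 56.170 g → 25.28 wt%.
Difference = 16.58 − 25.28 = -8.70 percentage points.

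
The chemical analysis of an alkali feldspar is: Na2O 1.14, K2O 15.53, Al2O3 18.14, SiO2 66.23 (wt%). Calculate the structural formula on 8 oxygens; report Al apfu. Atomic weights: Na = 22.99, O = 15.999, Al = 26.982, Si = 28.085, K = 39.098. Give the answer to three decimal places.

0.974 Al apfu

Na2O: 1.14/61.979 = 0.01839 mol → 0.03678 mol Na, 0.01839 mol O.
K2O: 15.53/94.195 = 0.16487 mol → 0.32974 mol K, 0.16487 mol O.
Al2O3: 18.14/101.961 = 0.17791 mol → 0.35582 mol Al, 0.53373 mol O.
SiO2: 66.23/60.083 = 1.10231 mol → 1.10231 mol Si, 2.20462 mol O.
Total oxygen = 2.92161 mol. Normalization factor = 8/2.92161 = 2.73822.
Al per 8 O = 0.35582 × 2.73822 = 0.974.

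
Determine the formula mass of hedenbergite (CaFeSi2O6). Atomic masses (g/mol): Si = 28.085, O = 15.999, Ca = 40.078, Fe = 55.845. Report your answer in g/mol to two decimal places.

M = 1(40.078) + 1(55.845) + 2(28.085) + 6(15.999)

248.09 g/mol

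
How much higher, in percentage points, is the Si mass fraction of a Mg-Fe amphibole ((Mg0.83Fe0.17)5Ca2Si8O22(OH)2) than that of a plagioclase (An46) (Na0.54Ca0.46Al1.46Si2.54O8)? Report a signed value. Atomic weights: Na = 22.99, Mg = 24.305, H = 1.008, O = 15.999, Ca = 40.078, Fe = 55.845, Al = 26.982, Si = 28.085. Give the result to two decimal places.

M((Mg0.83Fe0.17)5Ca2Si8O22(OH)2) = 839.162 g/mol, so wt% Si = 224.680/839.162 × 100 = 26.77%.
M(Na0.54Ca0.46Al1.46Si2.54O8) = 269.572 g/mol, so wt% Si = 71.336/269.572 × 100 = 26.46%.
26.77 − 26.46 = 0.31 pp.

0.31 percentage points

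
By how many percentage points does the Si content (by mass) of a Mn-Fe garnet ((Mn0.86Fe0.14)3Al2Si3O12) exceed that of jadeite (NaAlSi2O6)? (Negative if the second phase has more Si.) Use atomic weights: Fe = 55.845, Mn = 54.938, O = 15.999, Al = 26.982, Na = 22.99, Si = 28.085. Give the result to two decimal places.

-10.78 percentage points

First mineral: 84.255 g Si in 495.402 g formula = 17.01 wt% Si.
Second mineral: 56.170 g Si in 202.136 g formula = 27.79 wt% Si.
17.01% − 27.79% gives a difference of -10.78 percentage points.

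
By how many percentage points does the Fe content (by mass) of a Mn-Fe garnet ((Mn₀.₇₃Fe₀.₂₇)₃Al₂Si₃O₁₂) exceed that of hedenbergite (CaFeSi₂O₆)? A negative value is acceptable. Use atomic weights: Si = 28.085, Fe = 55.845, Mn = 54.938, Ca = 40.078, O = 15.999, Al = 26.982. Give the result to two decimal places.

-13.39 percentage points

M((Mn₀.₇₃Fe₀.₂₇)₃Al₂Si₃O₁₂) = 495.756 g/mol, so wt% Fe = 45.234/495.756 × 100 = 9.12%.
M(CaFeSi₂O₆) = 248.087 g/mol, so wt% Fe = 55.845/248.087 × 100 = 22.51%.
9.12 − 22.51 = -13.39 pp.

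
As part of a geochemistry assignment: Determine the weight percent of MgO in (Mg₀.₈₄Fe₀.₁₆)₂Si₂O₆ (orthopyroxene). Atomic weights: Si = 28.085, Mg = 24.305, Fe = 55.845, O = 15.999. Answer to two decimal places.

32.11 wt%

M((Mg₀.₈₄Fe₀.₁₆)₂Si₂O₆) = 210.867 g/mol; M(MgO) = 40.304 g/mol.
Moles MgO per formula unit = 1.68 Mg ÷ 1 = 1.6800.
MgO fraction = (1.6800 × 40.304) / 210.867 = 67.711/210.867 = 0.3211.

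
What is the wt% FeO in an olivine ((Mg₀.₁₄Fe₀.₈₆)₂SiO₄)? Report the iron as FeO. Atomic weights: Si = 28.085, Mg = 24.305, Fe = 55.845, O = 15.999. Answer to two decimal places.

Formula mass = 194.940 g/mol.
1.72 Fe → 1.7200 mol FeO per formula unit; M(FeO) = 71.844, so FeO mass = 123.572 g.
123.572/194.940 × 100 = 63.39 wt%.

63.39 wt%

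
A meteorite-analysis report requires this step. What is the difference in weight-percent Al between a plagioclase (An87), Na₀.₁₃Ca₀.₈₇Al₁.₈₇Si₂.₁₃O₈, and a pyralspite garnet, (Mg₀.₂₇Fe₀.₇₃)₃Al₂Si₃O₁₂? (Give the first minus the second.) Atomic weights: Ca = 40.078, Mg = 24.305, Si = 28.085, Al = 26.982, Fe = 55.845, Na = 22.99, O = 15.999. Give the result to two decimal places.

6.84 percentage points

First mineral: 50.456 g Al in 276.126 g formula = 18.27 wt% Al.
Second mineral: 53.964 g Al in 472.195 g formula = 11.43 wt% Al.
18.27% − 11.43% gives a difference of 6.84 percentage points.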